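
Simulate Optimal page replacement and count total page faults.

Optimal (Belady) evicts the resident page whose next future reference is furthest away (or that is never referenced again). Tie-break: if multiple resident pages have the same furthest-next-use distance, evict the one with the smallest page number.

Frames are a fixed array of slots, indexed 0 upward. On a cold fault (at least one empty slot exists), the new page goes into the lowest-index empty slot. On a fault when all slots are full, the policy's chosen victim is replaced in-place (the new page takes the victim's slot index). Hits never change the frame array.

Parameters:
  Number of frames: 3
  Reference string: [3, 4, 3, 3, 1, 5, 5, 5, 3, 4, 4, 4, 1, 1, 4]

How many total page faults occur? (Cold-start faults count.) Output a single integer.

Answer: 5

Derivation:
Step 0: ref 3 → FAULT, frames=[3,-,-]
Step 1: ref 4 → FAULT, frames=[3,4,-]
Step 2: ref 3 → HIT, frames=[3,4,-]
Step 3: ref 3 → HIT, frames=[3,4,-]
Step 4: ref 1 → FAULT, frames=[3,4,1]
Step 5: ref 5 → FAULT (evict 1), frames=[3,4,5]
Step 6: ref 5 → HIT, frames=[3,4,5]
Step 7: ref 5 → HIT, frames=[3,4,5]
Step 8: ref 3 → HIT, frames=[3,4,5]
Step 9: ref 4 → HIT, frames=[3,4,5]
Step 10: ref 4 → HIT, frames=[3,4,5]
Step 11: ref 4 → HIT, frames=[3,4,5]
Step 12: ref 1 → FAULT (evict 3), frames=[1,4,5]
Step 13: ref 1 → HIT, frames=[1,4,5]
Step 14: ref 4 → HIT, frames=[1,4,5]
Total faults: 5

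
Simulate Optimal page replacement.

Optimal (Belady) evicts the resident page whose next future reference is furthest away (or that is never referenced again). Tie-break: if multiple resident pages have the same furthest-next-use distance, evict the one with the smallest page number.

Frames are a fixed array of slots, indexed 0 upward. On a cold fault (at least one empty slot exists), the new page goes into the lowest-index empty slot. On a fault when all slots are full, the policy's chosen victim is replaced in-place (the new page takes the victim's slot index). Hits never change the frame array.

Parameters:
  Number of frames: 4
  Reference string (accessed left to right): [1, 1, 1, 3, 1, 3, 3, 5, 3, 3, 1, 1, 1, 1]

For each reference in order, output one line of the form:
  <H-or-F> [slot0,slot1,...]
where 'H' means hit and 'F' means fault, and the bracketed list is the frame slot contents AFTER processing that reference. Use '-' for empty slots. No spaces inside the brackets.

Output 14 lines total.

F [1,-,-,-]
H [1,-,-,-]
H [1,-,-,-]
F [1,3,-,-]
H [1,3,-,-]
H [1,3,-,-]
H [1,3,-,-]
F [1,3,5,-]
H [1,3,5,-]
H [1,3,5,-]
H [1,3,5,-]
H [1,3,5,-]
H [1,3,5,-]
H [1,3,5,-]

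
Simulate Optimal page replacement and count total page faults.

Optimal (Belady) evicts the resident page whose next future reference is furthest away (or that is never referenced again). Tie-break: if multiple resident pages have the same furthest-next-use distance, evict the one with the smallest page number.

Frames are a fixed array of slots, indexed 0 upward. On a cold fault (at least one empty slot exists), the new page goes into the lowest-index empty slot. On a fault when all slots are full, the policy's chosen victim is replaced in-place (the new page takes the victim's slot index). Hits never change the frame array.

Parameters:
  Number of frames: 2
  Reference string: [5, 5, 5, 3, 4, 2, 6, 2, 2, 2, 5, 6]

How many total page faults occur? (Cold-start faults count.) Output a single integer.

Step 0: ref 5 → FAULT, frames=[5,-]
Step 1: ref 5 → HIT, frames=[5,-]
Step 2: ref 5 → HIT, frames=[5,-]
Step 3: ref 3 → FAULT, frames=[5,3]
Step 4: ref 4 → FAULT (evict 3), frames=[5,4]
Step 5: ref 2 → FAULT (evict 4), frames=[5,2]
Step 6: ref 6 → FAULT (evict 5), frames=[6,2]
Step 7: ref 2 → HIT, frames=[6,2]
Step 8: ref 2 → HIT, frames=[6,2]
Step 9: ref 2 → HIT, frames=[6,2]
Step 10: ref 5 → FAULT (evict 2), frames=[6,5]
Step 11: ref 6 → HIT, frames=[6,5]
Total faults: 6

Answer: 6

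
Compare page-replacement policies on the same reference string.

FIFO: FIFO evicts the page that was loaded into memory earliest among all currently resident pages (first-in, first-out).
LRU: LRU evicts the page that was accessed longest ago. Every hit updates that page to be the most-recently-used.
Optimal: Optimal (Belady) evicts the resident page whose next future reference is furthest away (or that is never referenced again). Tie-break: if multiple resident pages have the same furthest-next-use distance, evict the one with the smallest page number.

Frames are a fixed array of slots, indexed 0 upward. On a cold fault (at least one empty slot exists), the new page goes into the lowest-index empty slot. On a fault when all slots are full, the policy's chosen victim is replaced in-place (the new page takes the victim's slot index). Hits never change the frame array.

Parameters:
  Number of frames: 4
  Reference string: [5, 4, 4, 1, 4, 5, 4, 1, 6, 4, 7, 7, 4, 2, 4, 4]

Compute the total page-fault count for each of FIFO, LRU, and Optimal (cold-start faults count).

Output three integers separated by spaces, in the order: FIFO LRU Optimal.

--- FIFO ---
  step 0: ref 5 -> FAULT, frames=[5,-,-,-] (faults so far: 1)
  step 1: ref 4 -> FAULT, frames=[5,4,-,-] (faults so far: 2)
  step 2: ref 4 -> HIT, frames=[5,4,-,-] (faults so far: 2)
  step 3: ref 1 -> FAULT, frames=[5,4,1,-] (faults so far: 3)
  step 4: ref 4 -> HIT, frames=[5,4,1,-] (faults so far: 3)
  step 5: ref 5 -> HIT, frames=[5,4,1,-] (faults so far: 3)
  step 6: ref 4 -> HIT, frames=[5,4,1,-] (faults so far: 3)
  step 7: ref 1 -> HIT, frames=[5,4,1,-] (faults so far: 3)
  step 8: ref 6 -> FAULT, frames=[5,4,1,6] (faults so far: 4)
  step 9: ref 4 -> HIT, frames=[5,4,1,6] (faults so far: 4)
  step 10: ref 7 -> FAULT, evict 5, frames=[7,4,1,6] (faults so far: 5)
  step 11: ref 7 -> HIT, frames=[7,4,1,6] (faults so far: 5)
  step 12: ref 4 -> HIT, frames=[7,4,1,6] (faults so far: 5)
  step 13: ref 2 -> FAULT, evict 4, frames=[7,2,1,6] (faults so far: 6)
  step 14: ref 4 -> FAULT, evict 1, frames=[7,2,4,6] (faults so far: 7)
  step 15: ref 4 -> HIT, frames=[7,2,4,6] (faults so far: 7)
  FIFO total faults: 7
--- LRU ---
  step 0: ref 5 -> FAULT, frames=[5,-,-,-] (faults so far: 1)
  step 1: ref 4 -> FAULT, frames=[5,4,-,-] (faults so far: 2)
  step 2: ref 4 -> HIT, frames=[5,4,-,-] (faults so far: 2)
  step 3: ref 1 -> FAULT, frames=[5,4,1,-] (faults so far: 3)
  step 4: ref 4 -> HIT, frames=[5,4,1,-] (faults so far: 3)
  step 5: ref 5 -> HIT, frames=[5,4,1,-] (faults so far: 3)
  step 6: ref 4 -> HIT, frames=[5,4,1,-] (faults so far: 3)
  step 7: ref 1 -> HIT, frames=[5,4,1,-] (faults so far: 3)
  step 8: ref 6 -> FAULT, frames=[5,4,1,6] (faults so far: 4)
  step 9: ref 4 -> HIT, frames=[5,4,1,6] (faults so far: 4)
  step 10: ref 7 -> FAULT, evict 5, frames=[7,4,1,6] (faults so far: 5)
  step 11: ref 7 -> HIT, frames=[7,4,1,6] (faults so far: 5)
  step 12: ref 4 -> HIT, frames=[7,4,1,6] (faults so far: 5)
  step 13: ref 2 -> FAULT, evict 1, frames=[7,4,2,6] (faults so far: 6)
  step 14: ref 4 -> HIT, frames=[7,4,2,6] (faults so far: 6)
  step 15: ref 4 -> HIT, frames=[7,4,2,6] (faults so far: 6)
  LRU total faults: 6
--- Optimal ---
  step 0: ref 5 -> FAULT, frames=[5,-,-,-] (faults so far: 1)
  step 1: ref 4 -> FAULT, frames=[5,4,-,-] (faults so far: 2)
  step 2: ref 4 -> HIT, frames=[5,4,-,-] (faults so far: 2)
  step 3: ref 1 -> FAULT, frames=[5,4,1,-] (faults so far: 3)
  step 4: ref 4 -> HIT, frames=[5,4,1,-] (faults so far: 3)
  step 5: ref 5 -> HIT, frames=[5,4,1,-] (faults so far: 3)
  step 6: ref 4 -> HIT, frames=[5,4,1,-] (faults so far: 3)
  step 7: ref 1 -> HIT, frames=[5,4,1,-] (faults so far: 3)
  step 8: ref 6 -> FAULT, frames=[5,4,1,6] (faults so far: 4)
  step 9: ref 4 -> HIT, frames=[5,4,1,6] (faults so far: 4)
  step 10: ref 7 -> FAULT, evict 1, frames=[5,4,7,6] (faults so far: 5)
  step 11: ref 7 -> HIT, frames=[5,4,7,6] (faults so far: 5)
  step 12: ref 4 -> HIT, frames=[5,4,7,6] (faults so far: 5)
  step 13: ref 2 -> FAULT, evict 5, frames=[2,4,7,6] (faults so far: 6)
  step 14: ref 4 -> HIT, frames=[2,4,7,6] (faults so far: 6)
  step 15: ref 4 -> HIT, frames=[2,4,7,6] (faults so far: 6)
  Optimal total faults: 6

Answer: 7 6 6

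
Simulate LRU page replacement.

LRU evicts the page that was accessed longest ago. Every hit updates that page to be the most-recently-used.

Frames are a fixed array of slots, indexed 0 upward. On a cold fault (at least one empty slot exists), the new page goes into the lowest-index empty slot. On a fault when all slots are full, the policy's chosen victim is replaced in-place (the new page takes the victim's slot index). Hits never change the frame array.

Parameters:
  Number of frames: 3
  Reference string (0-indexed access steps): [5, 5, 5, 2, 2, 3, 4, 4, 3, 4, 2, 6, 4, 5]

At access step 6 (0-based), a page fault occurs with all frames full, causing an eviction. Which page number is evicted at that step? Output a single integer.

Answer: 5

Derivation:
Step 0: ref 5 -> FAULT, frames=[5,-,-]
Step 1: ref 5 -> HIT, frames=[5,-,-]
Step 2: ref 5 -> HIT, frames=[5,-,-]
Step 3: ref 2 -> FAULT, frames=[5,2,-]
Step 4: ref 2 -> HIT, frames=[5,2,-]
Step 5: ref 3 -> FAULT, frames=[5,2,3]
Step 6: ref 4 -> FAULT, evict 5, frames=[4,2,3]
At step 6: evicted page 5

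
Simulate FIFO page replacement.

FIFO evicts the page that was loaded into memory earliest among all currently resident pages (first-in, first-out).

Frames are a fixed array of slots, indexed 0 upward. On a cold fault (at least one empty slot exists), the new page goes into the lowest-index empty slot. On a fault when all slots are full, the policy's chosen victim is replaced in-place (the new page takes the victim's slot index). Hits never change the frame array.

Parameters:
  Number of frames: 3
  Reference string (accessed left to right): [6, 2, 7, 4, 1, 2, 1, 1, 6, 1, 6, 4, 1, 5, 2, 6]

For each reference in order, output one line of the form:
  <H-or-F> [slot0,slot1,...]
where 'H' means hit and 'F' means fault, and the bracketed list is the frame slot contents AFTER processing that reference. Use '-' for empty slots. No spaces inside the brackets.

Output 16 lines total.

F [6,-,-]
F [6,2,-]
F [6,2,7]
F [4,2,7]
F [4,1,7]
F [4,1,2]
H [4,1,2]
H [4,1,2]
F [6,1,2]
H [6,1,2]
H [6,1,2]
F [6,4,2]
F [6,4,1]
F [5,4,1]
F [5,2,1]
F [5,2,6]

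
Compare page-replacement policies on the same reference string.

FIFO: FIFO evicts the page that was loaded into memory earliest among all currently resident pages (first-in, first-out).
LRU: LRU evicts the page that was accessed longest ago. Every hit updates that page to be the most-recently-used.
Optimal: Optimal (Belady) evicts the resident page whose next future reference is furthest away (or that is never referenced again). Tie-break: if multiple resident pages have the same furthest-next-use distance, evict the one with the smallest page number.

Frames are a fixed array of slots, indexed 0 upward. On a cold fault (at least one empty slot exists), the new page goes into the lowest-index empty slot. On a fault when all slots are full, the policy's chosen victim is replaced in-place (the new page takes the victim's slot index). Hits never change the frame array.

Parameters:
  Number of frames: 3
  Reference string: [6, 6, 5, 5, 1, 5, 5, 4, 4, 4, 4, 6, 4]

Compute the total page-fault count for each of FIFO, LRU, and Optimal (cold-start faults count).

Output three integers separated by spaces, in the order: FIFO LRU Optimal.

--- FIFO ---
  step 0: ref 6 -> FAULT, frames=[6,-,-] (faults so far: 1)
  step 1: ref 6 -> HIT, frames=[6,-,-] (faults so far: 1)
  step 2: ref 5 -> FAULT, frames=[6,5,-] (faults so far: 2)
  step 3: ref 5 -> HIT, frames=[6,5,-] (faults so far: 2)
  step 4: ref 1 -> FAULT, frames=[6,5,1] (faults so far: 3)
  step 5: ref 5 -> HIT, frames=[6,5,1] (faults so far: 3)
  step 6: ref 5 -> HIT, frames=[6,5,1] (faults so far: 3)
  step 7: ref 4 -> FAULT, evict 6, frames=[4,5,1] (faults so far: 4)
  step 8: ref 4 -> HIT, frames=[4,5,1] (faults so far: 4)
  step 9: ref 4 -> HIT, frames=[4,5,1] (faults so far: 4)
  step 10: ref 4 -> HIT, frames=[4,5,1] (faults so far: 4)
  step 11: ref 6 -> FAULT, evict 5, frames=[4,6,1] (faults so far: 5)
  step 12: ref 4 -> HIT, frames=[4,6,1] (faults so far: 5)
  FIFO total faults: 5
--- LRU ---
  step 0: ref 6 -> FAULT, frames=[6,-,-] (faults so far: 1)
  step 1: ref 6 -> HIT, frames=[6,-,-] (faults so far: 1)
  step 2: ref 5 -> FAULT, frames=[6,5,-] (faults so far: 2)
  step 3: ref 5 -> HIT, frames=[6,5,-] (faults so far: 2)
  step 4: ref 1 -> FAULT, frames=[6,5,1] (faults so far: 3)
  step 5: ref 5 -> HIT, frames=[6,5,1] (faults so far: 3)
  step 6: ref 5 -> HIT, frames=[6,5,1] (faults so far: 3)
  step 7: ref 4 -> FAULT, evict 6, frames=[4,5,1] (faults so far: 4)
  step 8: ref 4 -> HIT, frames=[4,5,1] (faults so far: 4)
  step 9: ref 4 -> HIT, frames=[4,5,1] (faults so far: 4)
  step 10: ref 4 -> HIT, frames=[4,5,1] (faults so far: 4)
  step 11: ref 6 -> FAULT, evict 1, frames=[4,5,6] (faults so far: 5)
  step 12: ref 4 -> HIT, frames=[4,5,6] (faults so far: 5)
  LRU total faults: 5
--- Optimal ---
  step 0: ref 6 -> FAULT, frames=[6,-,-] (faults so far: 1)
  step 1: ref 6 -> HIT, frames=[6,-,-] (faults so far: 1)
  step 2: ref 5 -> FAULT, frames=[6,5,-] (faults so far: 2)
  step 3: ref 5 -> HIT, frames=[6,5,-] (faults so far: 2)
  step 4: ref 1 -> FAULT, frames=[6,5,1] (faults so far: 3)
  step 5: ref 5 -> HIT, frames=[6,5,1] (faults so far: 3)
  step 6: ref 5 -> HIT, frames=[6,5,1] (faults so far: 3)
  step 7: ref 4 -> FAULT, evict 1, frames=[6,5,4] (faults so far: 4)
  step 8: ref 4 -> HIT, frames=[6,5,4] (faults so far: 4)
  step 9: ref 4 -> HIT, frames=[6,5,4] (faults so far: 4)
  step 10: ref 4 -> HIT, frames=[6,5,4] (faults so far: 4)
  step 11: ref 6 -> HIT, frames=[6,5,4] (faults so far: 4)
  step 12: ref 4 -> HIT, frames=[6,5,4] (faults so far: 4)
  Optimal total faults: 4

Answer: 5 5 4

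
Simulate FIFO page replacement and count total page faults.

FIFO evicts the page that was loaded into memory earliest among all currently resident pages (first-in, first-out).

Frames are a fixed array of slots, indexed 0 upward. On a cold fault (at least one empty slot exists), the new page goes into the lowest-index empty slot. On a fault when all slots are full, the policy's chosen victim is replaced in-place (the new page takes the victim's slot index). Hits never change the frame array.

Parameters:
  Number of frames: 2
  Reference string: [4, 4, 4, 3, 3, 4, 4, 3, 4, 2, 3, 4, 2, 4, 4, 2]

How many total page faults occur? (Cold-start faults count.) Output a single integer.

Step 0: ref 4 → FAULT, frames=[4,-]
Step 1: ref 4 → HIT, frames=[4,-]
Step 2: ref 4 → HIT, frames=[4,-]
Step 3: ref 3 → FAULT, frames=[4,3]
Step 4: ref 3 → HIT, frames=[4,3]
Step 5: ref 4 → HIT, frames=[4,3]
Step 6: ref 4 → HIT, frames=[4,3]
Step 7: ref 3 → HIT, frames=[4,3]
Step 8: ref 4 → HIT, frames=[4,3]
Step 9: ref 2 → FAULT (evict 4), frames=[2,3]
Step 10: ref 3 → HIT, frames=[2,3]
Step 11: ref 4 → FAULT (evict 3), frames=[2,4]
Step 12: ref 2 → HIT, frames=[2,4]
Step 13: ref 4 → HIT, frames=[2,4]
Step 14: ref 4 → HIT, frames=[2,4]
Step 15: ref 2 → HIT, frames=[2,4]
Total faults: 4

Answer: 4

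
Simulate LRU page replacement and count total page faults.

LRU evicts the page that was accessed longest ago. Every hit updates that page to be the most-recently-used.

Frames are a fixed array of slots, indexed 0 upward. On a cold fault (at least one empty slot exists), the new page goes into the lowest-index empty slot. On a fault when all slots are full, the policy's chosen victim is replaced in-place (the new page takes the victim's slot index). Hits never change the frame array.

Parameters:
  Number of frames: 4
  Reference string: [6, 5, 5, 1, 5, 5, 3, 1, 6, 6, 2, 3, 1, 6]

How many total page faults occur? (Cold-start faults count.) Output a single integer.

Answer: 5

Derivation:
Step 0: ref 6 → FAULT, frames=[6,-,-,-]
Step 1: ref 5 → FAULT, frames=[6,5,-,-]
Step 2: ref 5 → HIT, frames=[6,5,-,-]
Step 3: ref 1 → FAULT, frames=[6,5,1,-]
Step 4: ref 5 → HIT, frames=[6,5,1,-]
Step 5: ref 5 → HIT, frames=[6,5,1,-]
Step 6: ref 3 → FAULT, frames=[6,5,1,3]
Step 7: ref 1 → HIT, frames=[6,5,1,3]
Step 8: ref 6 → HIT, frames=[6,5,1,3]
Step 9: ref 6 → HIT, frames=[6,5,1,3]
Step 10: ref 2 → FAULT (evict 5), frames=[6,2,1,3]
Step 11: ref 3 → HIT, frames=[6,2,1,3]
Step 12: ref 1 → HIT, frames=[6,2,1,3]
Step 13: ref 6 → HIT, frames=[6,2,1,3]
Total faults: 5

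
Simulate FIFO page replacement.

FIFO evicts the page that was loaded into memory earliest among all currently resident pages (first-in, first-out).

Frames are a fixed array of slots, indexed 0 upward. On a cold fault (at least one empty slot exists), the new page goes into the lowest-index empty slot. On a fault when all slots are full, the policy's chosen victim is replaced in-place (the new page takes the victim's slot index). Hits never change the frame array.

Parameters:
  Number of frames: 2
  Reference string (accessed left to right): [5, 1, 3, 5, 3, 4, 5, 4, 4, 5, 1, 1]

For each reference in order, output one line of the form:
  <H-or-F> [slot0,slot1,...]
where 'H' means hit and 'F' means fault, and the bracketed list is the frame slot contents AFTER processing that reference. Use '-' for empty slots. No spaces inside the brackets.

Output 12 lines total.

F [5,-]
F [5,1]
F [3,1]
F [3,5]
H [3,5]
F [4,5]
H [4,5]
H [4,5]
H [4,5]
H [4,5]
F [4,1]
H [4,1]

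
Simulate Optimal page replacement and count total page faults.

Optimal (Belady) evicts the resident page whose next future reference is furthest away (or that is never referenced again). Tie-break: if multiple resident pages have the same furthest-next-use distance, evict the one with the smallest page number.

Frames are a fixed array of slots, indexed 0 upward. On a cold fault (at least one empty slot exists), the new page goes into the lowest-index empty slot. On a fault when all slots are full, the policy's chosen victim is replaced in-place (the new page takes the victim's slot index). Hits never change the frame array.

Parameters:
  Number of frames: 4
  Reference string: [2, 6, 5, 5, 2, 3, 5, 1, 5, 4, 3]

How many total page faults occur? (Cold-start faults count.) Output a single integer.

Answer: 6

Derivation:
Step 0: ref 2 → FAULT, frames=[2,-,-,-]
Step 1: ref 6 → FAULT, frames=[2,6,-,-]
Step 2: ref 5 → FAULT, frames=[2,6,5,-]
Step 3: ref 5 → HIT, frames=[2,6,5,-]
Step 4: ref 2 → HIT, frames=[2,6,5,-]
Step 5: ref 3 → FAULT, frames=[2,6,5,3]
Step 6: ref 5 → HIT, frames=[2,6,5,3]
Step 7: ref 1 → FAULT (evict 2), frames=[1,6,5,3]
Step 8: ref 5 → HIT, frames=[1,6,5,3]
Step 9: ref 4 → FAULT (evict 1), frames=[4,6,5,3]
Step 10: ref 3 → HIT, frames=[4,6,5,3]
Total faults: 6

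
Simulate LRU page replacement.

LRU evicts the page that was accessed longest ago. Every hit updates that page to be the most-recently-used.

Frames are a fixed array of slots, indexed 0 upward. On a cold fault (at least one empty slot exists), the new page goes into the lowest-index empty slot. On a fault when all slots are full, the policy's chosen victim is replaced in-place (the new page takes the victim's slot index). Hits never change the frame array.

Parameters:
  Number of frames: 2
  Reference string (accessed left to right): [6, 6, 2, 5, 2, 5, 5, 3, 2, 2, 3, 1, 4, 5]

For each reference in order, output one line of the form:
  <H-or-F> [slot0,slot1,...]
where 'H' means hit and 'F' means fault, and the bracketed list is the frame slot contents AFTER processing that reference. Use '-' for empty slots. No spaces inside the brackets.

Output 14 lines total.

F [6,-]
H [6,-]
F [6,2]
F [5,2]
H [5,2]
H [5,2]
H [5,2]
F [5,3]
F [2,3]
H [2,3]
H [2,3]
F [1,3]
F [1,4]
F [5,4]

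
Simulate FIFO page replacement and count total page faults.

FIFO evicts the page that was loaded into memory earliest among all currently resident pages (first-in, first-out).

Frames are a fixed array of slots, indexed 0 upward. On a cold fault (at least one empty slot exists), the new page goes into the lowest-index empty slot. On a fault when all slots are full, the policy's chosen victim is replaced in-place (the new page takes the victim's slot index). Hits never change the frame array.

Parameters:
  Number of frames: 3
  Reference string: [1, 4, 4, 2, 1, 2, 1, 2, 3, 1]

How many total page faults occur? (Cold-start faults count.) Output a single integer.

Step 0: ref 1 → FAULT, frames=[1,-,-]
Step 1: ref 4 → FAULT, frames=[1,4,-]
Step 2: ref 4 → HIT, frames=[1,4,-]
Step 3: ref 2 → FAULT, frames=[1,4,2]
Step 4: ref 1 → HIT, frames=[1,4,2]
Step 5: ref 2 → HIT, frames=[1,4,2]
Step 6: ref 1 → HIT, frames=[1,4,2]
Step 7: ref 2 → HIT, frames=[1,4,2]
Step 8: ref 3 → FAULT (evict 1), frames=[3,4,2]
Step 9: ref 1 → FAULT (evict 4), frames=[3,1,2]
Total faults: 5

Answer: 5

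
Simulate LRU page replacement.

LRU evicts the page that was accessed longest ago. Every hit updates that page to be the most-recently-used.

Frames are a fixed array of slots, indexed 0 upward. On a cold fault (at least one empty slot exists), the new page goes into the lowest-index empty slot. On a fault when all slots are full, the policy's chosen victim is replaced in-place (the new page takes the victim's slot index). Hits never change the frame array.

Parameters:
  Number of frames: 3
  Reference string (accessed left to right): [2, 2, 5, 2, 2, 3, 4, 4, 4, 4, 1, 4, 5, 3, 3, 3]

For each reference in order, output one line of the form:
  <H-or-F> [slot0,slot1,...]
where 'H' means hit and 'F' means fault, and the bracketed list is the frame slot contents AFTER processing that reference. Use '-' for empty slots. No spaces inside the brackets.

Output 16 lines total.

F [2,-,-]
H [2,-,-]
F [2,5,-]
H [2,5,-]
H [2,5,-]
F [2,5,3]
F [2,4,3]
H [2,4,3]
H [2,4,3]
H [2,4,3]
F [1,4,3]
H [1,4,3]
F [1,4,5]
F [3,4,5]
H [3,4,5]
H [3,4,5]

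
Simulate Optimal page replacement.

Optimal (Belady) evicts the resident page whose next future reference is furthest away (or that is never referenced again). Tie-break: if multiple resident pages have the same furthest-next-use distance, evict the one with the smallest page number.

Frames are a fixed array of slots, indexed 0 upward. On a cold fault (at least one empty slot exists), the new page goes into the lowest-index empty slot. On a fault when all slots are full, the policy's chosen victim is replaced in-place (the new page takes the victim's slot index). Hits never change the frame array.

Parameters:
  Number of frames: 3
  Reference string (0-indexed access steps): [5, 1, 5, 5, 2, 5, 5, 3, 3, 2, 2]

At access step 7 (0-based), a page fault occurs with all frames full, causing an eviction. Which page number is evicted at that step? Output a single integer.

Answer: 1

Derivation:
Step 0: ref 5 -> FAULT, frames=[5,-,-]
Step 1: ref 1 -> FAULT, frames=[5,1,-]
Step 2: ref 5 -> HIT, frames=[5,1,-]
Step 3: ref 5 -> HIT, frames=[5,1,-]
Step 4: ref 2 -> FAULT, frames=[5,1,2]
Step 5: ref 5 -> HIT, frames=[5,1,2]
Step 6: ref 5 -> HIT, frames=[5,1,2]
Step 7: ref 3 -> FAULT, evict 1, frames=[5,3,2]
At step 7: evicted page 1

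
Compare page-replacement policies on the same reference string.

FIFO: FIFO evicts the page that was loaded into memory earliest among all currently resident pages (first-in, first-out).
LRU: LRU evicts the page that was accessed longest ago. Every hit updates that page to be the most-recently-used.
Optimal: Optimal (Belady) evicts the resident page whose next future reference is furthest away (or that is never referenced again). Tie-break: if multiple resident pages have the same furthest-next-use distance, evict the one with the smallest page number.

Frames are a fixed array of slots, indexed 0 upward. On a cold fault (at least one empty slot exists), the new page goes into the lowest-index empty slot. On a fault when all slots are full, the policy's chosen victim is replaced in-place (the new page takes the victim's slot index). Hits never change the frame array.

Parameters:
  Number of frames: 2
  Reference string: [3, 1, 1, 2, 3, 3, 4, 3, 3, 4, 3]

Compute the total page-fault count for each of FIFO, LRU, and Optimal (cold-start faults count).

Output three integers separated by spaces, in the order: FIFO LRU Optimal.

Answer: 5 5 4

Derivation:
--- FIFO ---
  step 0: ref 3 -> FAULT, frames=[3,-] (faults so far: 1)
  step 1: ref 1 -> FAULT, frames=[3,1] (faults so far: 2)
  step 2: ref 1 -> HIT, frames=[3,1] (faults so far: 2)
  step 3: ref 2 -> FAULT, evict 3, frames=[2,1] (faults so far: 3)
  step 4: ref 3 -> FAULT, evict 1, frames=[2,3] (faults so far: 4)
  step 5: ref 3 -> HIT, frames=[2,3] (faults so far: 4)
  step 6: ref 4 -> FAULT, evict 2, frames=[4,3] (faults so far: 5)
  step 7: ref 3 -> HIT, frames=[4,3] (faults so far: 5)
  step 8: ref 3 -> HIT, frames=[4,3] (faults so far: 5)
  step 9: ref 4 -> HIT, frames=[4,3] (faults so far: 5)
  step 10: ref 3 -> HIT, frames=[4,3] (faults so far: 5)
  FIFO total faults: 5
--- LRU ---
  step 0: ref 3 -> FAULT, frames=[3,-] (faults so far: 1)
  step 1: ref 1 -> FAULT, frames=[3,1] (faults so far: 2)
  step 2: ref 1 -> HIT, frames=[3,1] (faults so far: 2)
  step 3: ref 2 -> FAULT, evict 3, frames=[2,1] (faults so far: 3)
  step 4: ref 3 -> FAULT, evict 1, frames=[2,3] (faults so far: 4)
  step 5: ref 3 -> HIT, frames=[2,3] (faults so far: 4)
  step 6: ref 4 -> FAULT, evict 2, frames=[4,3] (faults so far: 5)
  step 7: ref 3 -> HIT, frames=[4,3] (faults so far: 5)
  step 8: ref 3 -> HIT, frames=[4,3] (faults so far: 5)
  step 9: ref 4 -> HIT, frames=[4,3] (faults so far: 5)
  step 10: ref 3 -> HIT, frames=[4,3] (faults so far: 5)
  LRU total faults: 5
--- Optimal ---
  step 0: ref 3 -> FAULT, frames=[3,-] (faults so far: 1)
  step 1: ref 1 -> FAULT, frames=[3,1] (faults so far: 2)
  step 2: ref 1 -> HIT, frames=[3,1] (faults so far: 2)
  step 3: ref 2 -> FAULT, evict 1, frames=[3,2] (faults so far: 3)
  step 4: ref 3 -> HIT, frames=[3,2] (faults so far: 3)
  step 5: ref 3 -> HIT, frames=[3,2] (faults so far: 3)
  step 6: ref 4 -> FAULT, evict 2, frames=[3,4] (faults so far: 4)
  step 7: ref 3 -> HIT, frames=[3,4] (faults so far: 4)
  step 8: ref 3 -> HIT, frames=[3,4] (faults so far: 4)
  step 9: ref 4 -> HIT, frames=[3,4] (faults so far: 4)
  step 10: ref 3 -> HIT, frames=[3,4] (faults so far: 4)
  Optimal total faults: 4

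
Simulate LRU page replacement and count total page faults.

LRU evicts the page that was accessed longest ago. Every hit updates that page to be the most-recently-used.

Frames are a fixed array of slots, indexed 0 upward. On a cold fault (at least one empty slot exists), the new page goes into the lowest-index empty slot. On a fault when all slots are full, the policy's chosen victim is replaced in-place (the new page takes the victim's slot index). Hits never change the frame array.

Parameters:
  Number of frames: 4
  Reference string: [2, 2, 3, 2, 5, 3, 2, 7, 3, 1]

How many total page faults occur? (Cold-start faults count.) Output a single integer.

Answer: 5

Derivation:
Step 0: ref 2 → FAULT, frames=[2,-,-,-]
Step 1: ref 2 → HIT, frames=[2,-,-,-]
Step 2: ref 3 → FAULT, frames=[2,3,-,-]
Step 3: ref 2 → HIT, frames=[2,3,-,-]
Step 4: ref 5 → FAULT, frames=[2,3,5,-]
Step 5: ref 3 → HIT, frames=[2,3,5,-]
Step 6: ref 2 → HIT, frames=[2,3,5,-]
Step 7: ref 7 → FAULT, frames=[2,3,5,7]
Step 8: ref 3 → HIT, frames=[2,3,5,7]
Step 9: ref 1 → FAULT (evict 5), frames=[2,3,1,7]
Total faults: 5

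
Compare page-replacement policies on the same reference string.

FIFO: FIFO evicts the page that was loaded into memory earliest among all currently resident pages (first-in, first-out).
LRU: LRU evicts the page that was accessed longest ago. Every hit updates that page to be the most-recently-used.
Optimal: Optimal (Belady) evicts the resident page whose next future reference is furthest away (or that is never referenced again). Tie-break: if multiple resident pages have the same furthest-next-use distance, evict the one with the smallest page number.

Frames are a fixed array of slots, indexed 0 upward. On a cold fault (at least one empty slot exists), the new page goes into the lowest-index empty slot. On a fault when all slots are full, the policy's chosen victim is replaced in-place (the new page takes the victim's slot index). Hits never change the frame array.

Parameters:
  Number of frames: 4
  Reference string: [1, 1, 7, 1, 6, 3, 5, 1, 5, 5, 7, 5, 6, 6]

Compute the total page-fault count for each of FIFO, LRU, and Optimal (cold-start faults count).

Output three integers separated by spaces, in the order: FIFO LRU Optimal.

--- FIFO ---
  step 0: ref 1 -> FAULT, frames=[1,-,-,-] (faults so far: 1)
  step 1: ref 1 -> HIT, frames=[1,-,-,-] (faults so far: 1)
  step 2: ref 7 -> FAULT, frames=[1,7,-,-] (faults so far: 2)
  step 3: ref 1 -> HIT, frames=[1,7,-,-] (faults so far: 2)
  step 4: ref 6 -> FAULT, frames=[1,7,6,-] (faults so far: 3)
  step 5: ref 3 -> FAULT, frames=[1,7,6,3] (faults so far: 4)
  step 6: ref 5 -> FAULT, evict 1, frames=[5,7,6,3] (faults so far: 5)
  step 7: ref 1 -> FAULT, evict 7, frames=[5,1,6,3] (faults so far: 6)
  step 8: ref 5 -> HIT, frames=[5,1,6,3] (faults so far: 6)
  step 9: ref 5 -> HIT, frames=[5,1,6,3] (faults so far: 6)
  step 10: ref 7 -> FAULT, evict 6, frames=[5,1,7,3] (faults so far: 7)
  step 11: ref 5 -> HIT, frames=[5,1,7,3] (faults so far: 7)
  step 12: ref 6 -> FAULT, evict 3, frames=[5,1,7,6] (faults so far: 8)
  step 13: ref 6 -> HIT, frames=[5,1,7,6] (faults so far: 8)
  FIFO total faults: 8
--- LRU ---
  step 0: ref 1 -> FAULT, frames=[1,-,-,-] (faults so far: 1)
  step 1: ref 1 -> HIT, frames=[1,-,-,-] (faults so far: 1)
  step 2: ref 7 -> FAULT, frames=[1,7,-,-] (faults so far: 2)
  step 3: ref 1 -> HIT, frames=[1,7,-,-] (faults so far: 2)
  step 4: ref 6 -> FAULT, frames=[1,7,6,-] (faults so far: 3)
  step 5: ref 3 -> FAULT, frames=[1,7,6,3] (faults so far: 4)
  step 6: ref 5 -> FAULT, evict 7, frames=[1,5,6,3] (faults so far: 5)
  step 7: ref 1 -> HIT, frames=[1,5,6,3] (faults so far: 5)
  step 8: ref 5 -> HIT, frames=[1,5,6,3] (faults so far: 5)
  step 9: ref 5 -> HIT, frames=[1,5,6,3] (faults so far: 5)
  step 10: ref 7 -> FAULT, evict 6, frames=[1,5,7,3] (faults so far: 6)
  step 11: ref 5 -> HIT, frames=[1,5,7,3] (faults so far: 6)
  step 12: ref 6 -> FAULT, evict 3, frames=[1,5,7,6] (faults so far: 7)
  step 13: ref 6 -> HIT, frames=[1,5,7,6] (faults so far: 7)
  LRU total faults: 7
--- Optimal ---
  step 0: ref 1 -> FAULT, frames=[1,-,-,-] (faults so far: 1)
  step 1: ref 1 -> HIT, frames=[1,-,-,-] (faults so far: 1)
  step 2: ref 7 -> FAULT, frames=[1,7,-,-] (faults so far: 2)
  step 3: ref 1 -> HIT, frames=[1,7,-,-] (faults so far: 2)
  step 4: ref 6 -> FAULT, frames=[1,7,6,-] (faults so far: 3)
  step 5: ref 3 -> FAULT, frames=[1,7,6,3] (faults so far: 4)
  step 6: ref 5 -> FAULT, evict 3, frames=[1,7,6,5] (faults so far: 5)
  step 7: ref 1 -> HIT, frames=[1,7,6,5] (faults so far: 5)
  step 8: ref 5 -> HIT, frames=[1,7,6,5] (faults so far: 5)
  step 9: ref 5 -> HIT, frames=[1,7,6,5] (faults so far: 5)
  step 10: ref 7 -> HIT, frames=[1,7,6,5] (faults so far: 5)
  step 11: ref 5 -> HIT, frames=[1,7,6,5] (faults so far: 5)
  step 12: ref 6 -> HIT, frames=[1,7,6,5] (faults so far: 5)
  step 13: ref 6 -> HIT, frames=[1,7,6,5] (faults so far: 5)
  Optimal total faults: 5

Answer: 8 7 5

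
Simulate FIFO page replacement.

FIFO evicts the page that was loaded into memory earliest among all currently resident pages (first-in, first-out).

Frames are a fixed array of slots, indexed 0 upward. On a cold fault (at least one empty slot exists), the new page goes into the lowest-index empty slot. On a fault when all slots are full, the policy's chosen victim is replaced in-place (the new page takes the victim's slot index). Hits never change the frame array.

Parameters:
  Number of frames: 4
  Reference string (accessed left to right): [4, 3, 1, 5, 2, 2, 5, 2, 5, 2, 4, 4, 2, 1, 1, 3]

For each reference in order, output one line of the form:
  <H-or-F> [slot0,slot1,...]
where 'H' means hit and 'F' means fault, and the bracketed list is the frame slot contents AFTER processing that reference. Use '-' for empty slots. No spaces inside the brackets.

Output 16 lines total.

F [4,-,-,-]
F [4,3,-,-]
F [4,3,1,-]
F [4,3,1,5]
F [2,3,1,5]
H [2,3,1,5]
H [2,3,1,5]
H [2,3,1,5]
H [2,3,1,5]
H [2,3,1,5]
F [2,4,1,5]
H [2,4,1,5]
H [2,4,1,5]
H [2,4,1,5]
H [2,4,1,5]
F [2,4,3,5]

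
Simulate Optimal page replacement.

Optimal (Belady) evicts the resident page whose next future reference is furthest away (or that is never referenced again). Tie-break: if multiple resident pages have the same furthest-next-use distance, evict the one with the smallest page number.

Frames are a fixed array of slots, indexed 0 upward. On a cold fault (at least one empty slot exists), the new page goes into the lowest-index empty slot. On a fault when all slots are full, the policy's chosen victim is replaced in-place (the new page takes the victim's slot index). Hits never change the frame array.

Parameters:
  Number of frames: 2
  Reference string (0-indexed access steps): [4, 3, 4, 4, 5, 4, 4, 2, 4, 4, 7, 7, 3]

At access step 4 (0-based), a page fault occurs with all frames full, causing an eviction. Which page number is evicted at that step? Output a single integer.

Step 0: ref 4 -> FAULT, frames=[4,-]
Step 1: ref 3 -> FAULT, frames=[4,3]
Step 2: ref 4 -> HIT, frames=[4,3]
Step 3: ref 4 -> HIT, frames=[4,3]
Step 4: ref 5 -> FAULT, evict 3, frames=[4,5]
At step 4: evicted page 3

Answer: 3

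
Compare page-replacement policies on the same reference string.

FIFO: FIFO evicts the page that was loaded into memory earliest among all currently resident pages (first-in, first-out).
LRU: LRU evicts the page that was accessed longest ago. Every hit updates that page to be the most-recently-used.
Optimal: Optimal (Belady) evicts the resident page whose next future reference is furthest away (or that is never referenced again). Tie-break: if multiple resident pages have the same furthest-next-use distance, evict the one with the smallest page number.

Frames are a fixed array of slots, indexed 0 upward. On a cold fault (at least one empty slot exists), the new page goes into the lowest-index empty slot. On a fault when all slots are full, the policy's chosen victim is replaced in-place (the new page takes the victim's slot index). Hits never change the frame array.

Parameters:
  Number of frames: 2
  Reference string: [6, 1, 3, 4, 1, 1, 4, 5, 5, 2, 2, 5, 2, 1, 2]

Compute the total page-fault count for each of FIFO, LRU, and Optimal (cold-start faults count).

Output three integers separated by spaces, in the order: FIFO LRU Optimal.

--- FIFO ---
  step 0: ref 6 -> FAULT, frames=[6,-] (faults so far: 1)
  step 1: ref 1 -> FAULT, frames=[6,1] (faults so far: 2)
  step 2: ref 3 -> FAULT, evict 6, frames=[3,1] (faults so far: 3)
  step 3: ref 4 -> FAULT, evict 1, frames=[3,4] (faults so far: 4)
  step 4: ref 1 -> FAULT, evict 3, frames=[1,4] (faults so far: 5)
  step 5: ref 1 -> HIT, frames=[1,4] (faults so far: 5)
  step 6: ref 4 -> HIT, frames=[1,4] (faults so far: 5)
  step 7: ref 5 -> FAULT, evict 4, frames=[1,5] (faults so far: 6)
  step 8: ref 5 -> HIT, frames=[1,5] (faults so far: 6)
  step 9: ref 2 -> FAULT, evict 1, frames=[2,5] (faults so far: 7)
  step 10: ref 2 -> HIT, frames=[2,5] (faults so far: 7)
  step 11: ref 5 -> HIT, frames=[2,5] (faults so far: 7)
  step 12: ref 2 -> HIT, frames=[2,5] (faults so far: 7)
  step 13: ref 1 -> FAULT, evict 5, frames=[2,1] (faults so far: 8)
  step 14: ref 2 -> HIT, frames=[2,1] (faults so far: 8)
  FIFO total faults: 8
--- LRU ---
  step 0: ref 6 -> FAULT, frames=[6,-] (faults so far: 1)
  step 1: ref 1 -> FAULT, frames=[6,1] (faults so far: 2)
  step 2: ref 3 -> FAULT, evict 6, frames=[3,1] (faults so far: 3)
  step 3: ref 4 -> FAULT, evict 1, frames=[3,4] (faults so far: 4)
  step 4: ref 1 -> FAULT, evict 3, frames=[1,4] (faults so far: 5)
  step 5: ref 1 -> HIT, frames=[1,4] (faults so far: 5)
  step 6: ref 4 -> HIT, frames=[1,4] (faults so far: 5)
  step 7: ref 5 -> FAULT, evict 1, frames=[5,4] (faults so far: 6)
  step 8: ref 5 -> HIT, frames=[5,4] (faults so far: 6)
  step 9: ref 2 -> FAULT, evict 4, frames=[5,2] (faults so far: 7)
  step 10: ref 2 -> HIT, frames=[5,2] (faults so far: 7)
  step 11: ref 5 -> HIT, frames=[5,2] (faults so far: 7)
  step 12: ref 2 -> HIT, frames=[5,2] (faults so far: 7)
  step 13: ref 1 -> FAULT, evict 5, frames=[1,2] (faults so far: 8)
  step 14: ref 2 -> HIT, frames=[1,2] (faults so far: 8)
  LRU total faults: 8
--- Optimal ---
  step 0: ref 6 -> FAULT, frames=[6,-] (faults so far: 1)
  step 1: ref 1 -> FAULT, frames=[6,1] (faults so far: 2)
  step 2: ref 3 -> FAULT, evict 6, frames=[3,1] (faults so far: 3)
  step 3: ref 4 -> FAULT, evict 3, frames=[4,1] (faults so far: 4)
  step 4: ref 1 -> HIT, frames=[4,1] (faults so far: 4)
  step 5: ref 1 -> HIT, frames=[4,1] (faults so far: 4)
  step 6: ref 4 -> HIT, frames=[4,1] (faults so far: 4)
  step 7: ref 5 -> FAULT, evict 4, frames=[5,1] (faults so far: 5)
  step 8: ref 5 -> HIT, frames=[5,1] (faults so far: 5)
  step 9: ref 2 -> FAULT, evict 1, frames=[5,2] (faults so far: 6)
  step 10: ref 2 -> HIT, frames=[5,2] (faults so far: 6)
  step 11: ref 5 -> HIT, frames=[5,2] (faults so far: 6)
  step 12: ref 2 -> HIT, frames=[5,2] (faults so far: 6)
  step 13: ref 1 -> FAULT, evict 5, frames=[1,2] (faults so far: 7)
  step 14: ref 2 -> HIT, frames=[1,2] (faults so far: 7)
  Optimal total faults: 7

Answer: 8 8 7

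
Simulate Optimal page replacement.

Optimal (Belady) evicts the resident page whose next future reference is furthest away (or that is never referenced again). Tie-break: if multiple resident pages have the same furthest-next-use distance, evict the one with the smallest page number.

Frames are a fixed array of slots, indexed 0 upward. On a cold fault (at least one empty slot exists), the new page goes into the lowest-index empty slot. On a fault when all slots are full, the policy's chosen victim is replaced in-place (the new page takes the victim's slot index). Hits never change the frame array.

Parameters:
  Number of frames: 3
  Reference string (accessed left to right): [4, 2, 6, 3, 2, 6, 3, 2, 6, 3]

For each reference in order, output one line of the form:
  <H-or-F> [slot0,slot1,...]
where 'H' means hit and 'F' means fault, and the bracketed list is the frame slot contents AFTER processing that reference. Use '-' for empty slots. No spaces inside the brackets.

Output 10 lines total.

F [4,-,-]
F [4,2,-]
F [4,2,6]
F [3,2,6]
H [3,2,6]
H [3,2,6]
H [3,2,6]
H [3,2,6]
H [3,2,6]
H [3,2,6]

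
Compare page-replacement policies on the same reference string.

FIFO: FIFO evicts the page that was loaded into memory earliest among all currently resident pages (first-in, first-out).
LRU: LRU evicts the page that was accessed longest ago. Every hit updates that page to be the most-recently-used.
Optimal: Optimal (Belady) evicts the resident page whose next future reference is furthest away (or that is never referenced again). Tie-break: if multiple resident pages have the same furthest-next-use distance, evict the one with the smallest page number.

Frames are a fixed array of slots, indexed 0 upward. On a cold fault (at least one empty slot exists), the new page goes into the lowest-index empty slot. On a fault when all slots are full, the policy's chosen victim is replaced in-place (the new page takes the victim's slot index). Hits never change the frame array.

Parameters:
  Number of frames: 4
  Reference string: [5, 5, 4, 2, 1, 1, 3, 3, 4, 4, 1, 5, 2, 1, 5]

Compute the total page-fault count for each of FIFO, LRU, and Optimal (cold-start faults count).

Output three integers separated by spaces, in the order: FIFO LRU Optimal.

Answer: 6 7 6

Derivation:
--- FIFO ---
  step 0: ref 5 -> FAULT, frames=[5,-,-,-] (faults so far: 1)
  step 1: ref 5 -> HIT, frames=[5,-,-,-] (faults so far: 1)
  step 2: ref 4 -> FAULT, frames=[5,4,-,-] (faults so far: 2)
  step 3: ref 2 -> FAULT, frames=[5,4,2,-] (faults so far: 3)
  step 4: ref 1 -> FAULT, frames=[5,4,2,1] (faults so far: 4)
  step 5: ref 1 -> HIT, frames=[5,4,2,1] (faults so far: 4)
  step 6: ref 3 -> FAULT, evict 5, frames=[3,4,2,1] (faults so far: 5)
  step 7: ref 3 -> HIT, frames=[3,4,2,1] (faults so far: 5)
  step 8: ref 4 -> HIT, frames=[3,4,2,1] (faults so far: 5)
  step 9: ref 4 -> HIT, frames=[3,4,2,1] (faults so far: 5)
  step 10: ref 1 -> HIT, frames=[3,4,2,1] (faults so far: 5)
  step 11: ref 5 -> FAULT, evict 4, frames=[3,5,2,1] (faults so far: 6)
  step 12: ref 2 -> HIT, frames=[3,5,2,1] (faults so far: 6)
  step 13: ref 1 -> HIT, frames=[3,5,2,1] (faults so far: 6)
  step 14: ref 5 -> HIT, frames=[3,5,2,1] (faults so far: 6)
  FIFO total faults: 6
--- LRU ---
  step 0: ref 5 -> FAULT, frames=[5,-,-,-] (faults so far: 1)
  step 1: ref 5 -> HIT, frames=[5,-,-,-] (faults so far: 1)
  step 2: ref 4 -> FAULT, frames=[5,4,-,-] (faults so far: 2)
  step 3: ref 2 -> FAULT, frames=[5,4,2,-] (faults so far: 3)
  step 4: ref 1 -> FAULT, frames=[5,4,2,1] (faults so far: 4)
  step 5: ref 1 -> HIT, frames=[5,4,2,1] (faults so far: 4)
  step 6: ref 3 -> FAULT, evict 5, frames=[3,4,2,1] (faults so far: 5)
  step 7: ref 3 -> HIT, frames=[3,4,2,1] (faults so far: 5)
  step 8: ref 4 -> HIT, frames=[3,4,2,1] (faults so far: 5)
  step 9: ref 4 -> HIT, frames=[3,4,2,1] (faults so far: 5)
  step 10: ref 1 -> HIT, frames=[3,4,2,1] (faults so far: 5)
  step 11: ref 5 -> FAULT, evict 2, frames=[3,4,5,1] (faults so far: 6)
  step 12: ref 2 -> FAULT, evict 3, frames=[2,4,5,1] (faults so far: 7)
  step 13: ref 1 -> HIT, frames=[2,4,5,1] (faults so far: 7)
  step 14: ref 5 -> HIT, frames=[2,4,5,1] (faults so far: 7)
  LRU total faults: 7
--- Optimal ---
  step 0: ref 5 -> FAULT, frames=[5,-,-,-] (faults so far: 1)
  step 1: ref 5 -> HIT, frames=[5,-,-,-] (faults so far: 1)
  step 2: ref 4 -> FAULT, frames=[5,4,-,-] (faults so far: 2)
  step 3: ref 2 -> FAULT, frames=[5,4,2,-] (faults so far: 3)
  step 4: ref 1 -> FAULT, frames=[5,4,2,1] (faults so far: 4)
  step 5: ref 1 -> HIT, frames=[5,4,2,1] (faults so far: 4)
  step 6: ref 3 -> FAULT, evict 2, frames=[5,4,3,1] (faults so far: 5)
  step 7: ref 3 -> HIT, frames=[5,4,3,1] (faults so far: 5)
  step 8: ref 4 -> HIT, frames=[5,4,3,1] (faults so far: 5)
  step 9: ref 4 -> HIT, frames=[5,4,3,1] (faults so far: 5)
  step 10: ref 1 -> HIT, frames=[5,4,3,1] (faults so far: 5)
  step 11: ref 5 -> HIT, frames=[5,4,3,1] (faults so far: 5)
  step 12: ref 2 -> FAULT, evict 3, frames=[5,4,2,1] (faults so far: 6)
  step 13: ref 1 -> HIT, frames=[5,4,2,1] (faults so far: 6)
  step 14: ref 5 -> HIT, frames=[5,4,2,1] (faults so far: 6)
  Optimal total faults: 6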